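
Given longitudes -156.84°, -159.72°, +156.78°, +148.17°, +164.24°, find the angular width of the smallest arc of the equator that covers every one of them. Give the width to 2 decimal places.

Sort the longitudes: -159.72°, -156.84°, +148.17°, +156.78°, +164.24°.
Eastward gaps between consecutive values (wrapping around): 2.88°, 305.01°, 8.61°, 7.46°, 36.04°.
Largest gap = 305.01° ⇒ minimal covering band is its complement: 360° − 305.01° = 54.99°.
Band runs from +148.17° eastward to -156.84°, crossing the antimeridian.

54.99°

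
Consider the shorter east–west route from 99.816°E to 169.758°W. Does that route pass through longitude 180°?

Naïve |-169.758 − 99.816| = 269.574° > 180°, so the shorter arc goes the other way round — across 180°.
Signed shortest Δλ = ((-169.758 − 99.816 + 180) mod 360) − 180 = 90.426°.
Going east by 90.426° from +99.816° passes through 180° before reaching -169.758°.

Yes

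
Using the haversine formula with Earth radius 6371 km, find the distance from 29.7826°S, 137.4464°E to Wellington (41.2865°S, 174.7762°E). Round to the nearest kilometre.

Δλ = 174.7762 − 137.4464 = 37.3298°.
Δφ = -41.2865 − -29.7826 = -11.5039°.
a = sin²(Δφ/2) + cos φ₁ · cos φ₂ · sin²(Δλ/2) = 0.076840.
c = 2·atan2(√a, √(1−a)) = 0.56176 rad → d = 6371·c ≈ 3578.96 km.

3579 km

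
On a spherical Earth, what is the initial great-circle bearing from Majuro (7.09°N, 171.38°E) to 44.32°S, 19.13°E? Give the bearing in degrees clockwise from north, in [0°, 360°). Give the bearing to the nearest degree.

Δλ = 19.13 − 171.38 = -152.25°.
θ = atan2( sin Δλ · cos φ₂ , cos φ₁ · sin φ₂ − sin φ₁ · cos φ₂ · cos Δλ )
  = atan2(-0.33312, -0.61517) = -151.564° → normalised to [0°, 360°): 208.436°.

208°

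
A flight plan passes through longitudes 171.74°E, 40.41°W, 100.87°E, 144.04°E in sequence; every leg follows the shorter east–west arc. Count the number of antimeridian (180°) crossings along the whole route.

Leg 1: +171.74° → -40.41°, shortest Δλ = 147.85° (east) — crosses 180°.
Leg 2: -40.41° → +100.87°, shortest Δλ = 141.28° (east) — does not cross 180°.
Leg 3: +100.87° → +144.04°, shortest Δλ = 43.17° (east) — does not cross 180°.
Total crossings: 1.

1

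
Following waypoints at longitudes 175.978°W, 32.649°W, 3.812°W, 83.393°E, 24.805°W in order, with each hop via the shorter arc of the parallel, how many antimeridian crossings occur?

0

Leg 1: -175.978° → -32.649°, shortest Δλ = 143.329° (east) — does not cross 180°.
Leg 2: -32.649° → -3.812°, shortest Δλ = 28.837° (east) — does not cross 180°.
Leg 3: -3.812° → +83.393°, shortest Δλ = 87.205° (east) — does not cross 180°.
Leg 4: +83.393° → -24.805°, shortest Δλ = -108.198° (west) — does not cross 180°.
Total crossings: 0.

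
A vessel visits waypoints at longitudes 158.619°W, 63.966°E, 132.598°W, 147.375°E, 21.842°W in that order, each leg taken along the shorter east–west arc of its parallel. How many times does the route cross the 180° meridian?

3

Leg 1: -158.619° → +63.966°, shortest Δλ = -137.415° (west) — crosses 180°.
Leg 2: +63.966° → -132.598°, shortest Δλ = 163.436° (east) — crosses 180°.
Leg 3: -132.598° → +147.375°, shortest Δλ = -80.027° (west) — crosses 180°.
Leg 4: +147.375° → -21.842°, shortest Δλ = -169.217° (west) — does not cross 180°.
Total crossings: 3.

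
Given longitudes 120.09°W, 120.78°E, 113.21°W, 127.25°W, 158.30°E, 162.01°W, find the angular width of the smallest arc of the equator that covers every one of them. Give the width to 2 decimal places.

126.01°

Sort the longitudes: -162.01°, -127.25°, -120.09°, -113.21°, +120.78°, +158.30°.
Eastward gaps between consecutive values (wrapping around): 34.76°, 7.16°, 6.88°, 233.99°, 37.52°, 39.69°.
Largest gap = 233.99° ⇒ minimal covering band is its complement: 360° − 233.99° = 126.01°.
Band runs from +120.78° eastward to -113.21°, crossing the antimeridian.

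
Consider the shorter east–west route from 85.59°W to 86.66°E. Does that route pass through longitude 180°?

Signed shortest Δλ = ((86.66 − -85.59 + 180) mod 360) − 180 = 172.25°.
Going east by 172.25° from -85.59° reaches +86.66° without touching 180°.

No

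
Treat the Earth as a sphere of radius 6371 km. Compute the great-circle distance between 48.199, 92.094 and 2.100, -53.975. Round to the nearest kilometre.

Δλ = -53.975 − 92.094 = -146.069°.
Δφ = 2.100 − 48.199 = -46.099°.
a = sin²(Δφ/2) + cos φ₁ · cos φ₂ · sin²(Δλ/2) = 0.762676.
c = 2·atan2(√a, √(1−a)) = 2.12392 rad → d = 6371·c ≈ 13531.52 km.

13532 km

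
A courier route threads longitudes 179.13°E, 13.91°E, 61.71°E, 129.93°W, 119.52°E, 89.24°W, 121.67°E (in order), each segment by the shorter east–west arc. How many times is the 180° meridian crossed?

Leg 1: +179.13° → +13.91°, shortest Δλ = -165.22° (west) — does not cross 180°.
Leg 2: +13.91° → +61.71°, shortest Δλ = 47.8° (east) — does not cross 180°.
Leg 3: +61.71° → -129.93°, shortest Δλ = 168.36° (east) — crosses 180°.
Leg 4: -129.93° → +119.52°, shortest Δλ = -110.55° (west) — crosses 180°.
Leg 5: +119.52° → -89.24°, shortest Δλ = 151.24° (east) — crosses 180°.
Leg 6: -89.24° → +121.67°, shortest Δλ = -149.09° (west) — crosses 180°.
Total crossings: 4.

4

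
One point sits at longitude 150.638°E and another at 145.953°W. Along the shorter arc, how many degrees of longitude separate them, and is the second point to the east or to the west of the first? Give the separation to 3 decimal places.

63.409° east

Raw difference: -145.953 − 150.638 = -296.591°.
Normalise into (−180°, 180°]: -296.591° + 360° = 63.409°.
Positive ⇒ the second point lies to the east; separation 63.409°.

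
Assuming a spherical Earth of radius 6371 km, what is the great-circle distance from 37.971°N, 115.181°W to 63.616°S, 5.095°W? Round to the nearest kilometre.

Δλ = -5.095 − -115.181 = 110.086°.
Δφ = -63.616 − 37.971 = -101.587°.
a = sin²(Δφ/2) + cos φ₁ · cos φ₂ · sin²(Δλ/2) = 0.835742.
c = 2·atan2(√a, √(1−a)) = 2.30701 rad → d = 6371·c ≈ 14697.94 km.

14698 km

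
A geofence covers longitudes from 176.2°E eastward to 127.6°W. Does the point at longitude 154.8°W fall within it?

Yes

Band width going east from +176.2° to -127.6°: ((-127.6 − 176.2) mod 360) = 56.2°.
Offset of -154.8° east of the west edge: ((-154.8 − 176.2) mod 360) = 29.0°.
29.0° ≤ 56.2° ⇒ inside.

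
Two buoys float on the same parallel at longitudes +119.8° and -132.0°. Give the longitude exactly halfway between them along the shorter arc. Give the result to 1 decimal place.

Signed shortest Δλ from +119.8° to -132.0° is +108.2°.
Midpoint longitude = +119.8° + (+108.2°)/2 = +119.8° + 54.1° = +173.9°.
(The naïve average (+119.8 + -132.0)/2 = -6.1° is on the wrong side of the globe.)

+173.9°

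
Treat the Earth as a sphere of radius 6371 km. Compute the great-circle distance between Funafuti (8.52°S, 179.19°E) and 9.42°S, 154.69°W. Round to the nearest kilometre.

Δλ = -154.69 − 179.19 = -333.88°; wrapped into (−180°, 180°]: 26.12°.
Δφ = -9.42 − -8.52 = -0.90°.
a = sin²(Δφ/2) + cos φ₁ · cos φ₂ · sin²(Δλ/2) = 0.049880.
c = 2·atan2(√a, √(1−a)) = 0.45048 rad → d = 6371·c ≈ 2869.99 km.

2870 km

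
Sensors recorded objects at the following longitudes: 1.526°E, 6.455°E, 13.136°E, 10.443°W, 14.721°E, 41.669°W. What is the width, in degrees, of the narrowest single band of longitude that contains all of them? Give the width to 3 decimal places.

56.390°

Sort the longitudes: -41.669°, -10.443°, +1.526°, +6.455°, +13.136°, +14.721°.
Eastward gaps between consecutive values (wrapping around): 31.226°, 11.969°, 4.929°, 6.681°, 1.585°, 303.610°.
Largest gap = 303.610° ⇒ minimal covering band is its complement: 360° − 303.610° = 56.390°.
Band runs from -41.669° eastward to +14.721°.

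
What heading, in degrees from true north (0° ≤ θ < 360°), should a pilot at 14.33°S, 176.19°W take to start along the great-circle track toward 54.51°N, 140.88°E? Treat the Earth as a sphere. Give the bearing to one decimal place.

Δλ = 140.88 − -176.19 = 317.07°; wrapped into (−180°, 180°]: -42.93°.
θ = atan2( sin Δλ · cos φ₂ , cos φ₁ · sin φ₂ − sin φ₁ · cos φ₂ · cos Δλ )
  = atan2(-0.39542, 0.89409) = -23.858° → normalised to [0°, 360°): 336.142°.

336.1°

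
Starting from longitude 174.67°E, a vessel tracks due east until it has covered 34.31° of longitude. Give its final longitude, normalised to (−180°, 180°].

Start at +174.67°; shift +34.31° → +208.98°.
+208.98° lies outside (−180°, 180°]; subtract 360° → -151.02°.

151.02°W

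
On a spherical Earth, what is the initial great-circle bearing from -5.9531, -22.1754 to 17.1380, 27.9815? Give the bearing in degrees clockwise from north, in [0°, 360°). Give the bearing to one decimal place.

Δλ = 27.9815 − -22.1754 = 50.1569°.
θ = atan2( sin Δλ · cos φ₂ , cos φ₁ · sin φ₂ − sin φ₁ · cos φ₂ · cos Δλ )
  = atan2(0.73371, 0.35658) = 64.080° → normalised to [0°, 360°): 64.080°.

64.1°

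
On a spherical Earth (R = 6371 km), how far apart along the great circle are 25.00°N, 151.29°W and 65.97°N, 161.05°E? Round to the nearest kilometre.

5628 km

Δλ = 161.05 − -151.29 = 312.34°; wrapped into (−180°, 180°]: -47.66°.
Δφ = 65.97 − 25.00 = 40.97°.
a = sin²(Δφ/2) + cos φ₁ · cos φ₂ · sin²(Δλ/2) = 0.182718.
c = 2·atan2(√a, √(1−a)) = 0.88335 rad → d = 6371·c ≈ 5627.83 km.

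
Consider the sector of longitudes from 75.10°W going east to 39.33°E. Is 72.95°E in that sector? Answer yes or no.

No

Band width going east from -75.10° to +39.33°: ((39.33 − -75.10) mod 360) = 114.43°.
Offset of +72.95° east of the west edge: ((72.95 − -75.10) mod 360) = 148.05°.
148.05° > 114.43° ⇒ outside.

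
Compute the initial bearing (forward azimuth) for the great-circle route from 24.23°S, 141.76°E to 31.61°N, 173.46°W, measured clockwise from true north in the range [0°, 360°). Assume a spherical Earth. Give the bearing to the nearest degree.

40°

Δλ = -173.46 − 141.76 = -315.22°; wrapped into (−180°, 180°]: 44.78°.
θ = atan2( sin Δλ · cos φ₂ , cos φ₁ · sin φ₂ − sin φ₁ · cos φ₂ · cos Δλ )
  = atan2(0.59988, 0.72605) = 39.564° → normalised to [0°, 360°): 39.564°.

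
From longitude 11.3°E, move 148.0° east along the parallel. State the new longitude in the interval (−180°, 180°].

159.3°E

Start at +11.3°; shift +148.0° → +159.3°.
+159.3° already lies in (−180°, 180°].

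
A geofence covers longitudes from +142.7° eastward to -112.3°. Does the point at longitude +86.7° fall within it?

No

Band width going east from +142.7° to -112.3°: ((-112.3 − 142.7) mod 360) = 105.0°.
Offset of +86.7° east of the west edge: ((86.7 − 142.7) mod 360) = 304.0°.
304.0° > 105.0° ⇒ outside.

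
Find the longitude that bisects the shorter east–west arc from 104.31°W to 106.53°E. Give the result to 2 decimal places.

Signed shortest Δλ from -104.31° to +106.53° is -149.16°.
Midpoint longitude = -104.31° + (-149.16°)/2 = -104.31° − 74.58° = -178.89°.
(The naïve average (-104.31 + +106.53)/2 = 1.11° is on the wrong side of the globe.)

178.89°W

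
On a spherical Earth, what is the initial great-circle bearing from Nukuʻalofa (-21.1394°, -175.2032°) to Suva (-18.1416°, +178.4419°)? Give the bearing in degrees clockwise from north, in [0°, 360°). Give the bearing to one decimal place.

Δλ = 178.4419 − -175.2032 = 353.6451°; wrapped into (−180°, 180°]: -6.3549°.
θ = atan2( sin Δλ · cos φ₂ , cos φ₁ · sin φ₂ − sin φ₁ · cos φ₂ · cos Δλ )
  = atan2(-0.10518, 0.05019) = -64.491° → normalised to [0°, 360°): 295.509°.

295.5°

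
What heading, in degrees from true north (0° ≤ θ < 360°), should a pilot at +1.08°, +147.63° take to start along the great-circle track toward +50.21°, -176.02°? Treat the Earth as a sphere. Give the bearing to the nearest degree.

Δλ = -176.02 − 147.63 = -323.65°; wrapped into (−180°, 180°]: 36.35°.
θ = atan2( sin Δλ · cos φ₂ , cos φ₁ · sin φ₂ − sin φ₁ · cos φ₂ · cos Δλ )
  = atan2(0.37932, 0.75854) = 26.568° → normalised to [0°, 360°): 26.568°.

27°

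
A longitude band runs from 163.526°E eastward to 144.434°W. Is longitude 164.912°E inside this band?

Band width going east from +163.526° to -144.434°: ((-144.434 − 163.526) mod 360) = 52.040°.
Offset of +164.912° east of the west edge: ((164.912 − 163.526) mod 360) = 1.386°.
1.386° ≤ 52.040° ⇒ inside.

Yes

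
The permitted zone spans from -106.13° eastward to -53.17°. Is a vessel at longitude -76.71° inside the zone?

Band width going east from -106.13° to -53.17°: ((-53.17 − -106.13) mod 360) = 52.96°.
Offset of -76.71° east of the west edge: ((-76.71 − -106.13) mod 360) = 29.42°.
29.42° ≤ 52.96° ⇒ inside.

Yes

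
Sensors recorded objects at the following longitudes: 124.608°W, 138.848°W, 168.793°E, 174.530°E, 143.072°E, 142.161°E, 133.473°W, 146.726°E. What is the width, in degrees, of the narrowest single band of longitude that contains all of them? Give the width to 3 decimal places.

93.231°

Sort the longitudes: -138.848°, -133.473°, -124.608°, +142.161°, +143.072°, +146.726°, +168.793°, +174.530°.
Eastward gaps between consecutive values (wrapping around): 5.375°, 8.865°, 266.769°, 0.911°, 3.654°, 22.067°, 5.737°, 46.622°.
Largest gap = 266.769° ⇒ minimal covering band is its complement: 360° − 266.769° = 93.231°.
Band runs from +142.161° eastward to -124.608°, crossing the antimeridian.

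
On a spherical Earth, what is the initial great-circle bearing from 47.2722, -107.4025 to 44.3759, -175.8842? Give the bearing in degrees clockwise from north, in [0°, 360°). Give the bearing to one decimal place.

Δλ = -175.8842 − -107.4025 = -68.4817°.
θ = atan2( sin Δλ · cos φ₂ , cos φ₁ · sin φ₂ − sin φ₁ · cos φ₂ · cos Δλ )
  = atan2(-0.66495, 0.28194) = -67.023° → normalised to [0°, 360°): 292.977°.

293.0°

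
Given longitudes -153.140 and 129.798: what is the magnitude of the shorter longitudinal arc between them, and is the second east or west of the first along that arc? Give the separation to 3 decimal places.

77.062° west

Raw difference: 129.798 − -153.140 = 282.938°.
Normalise into (−180°, 180°]: 282.938° − 360° = -77.062°.
Negative ⇒ the second point lies to the west; separation 77.062°.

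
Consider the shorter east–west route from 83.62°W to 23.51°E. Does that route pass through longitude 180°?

No

Signed shortest Δλ = ((23.51 − -83.62 + 180) mod 360) − 180 = 107.13°.
Going east by 107.13° from -83.62° reaches +23.51° without touching 180°.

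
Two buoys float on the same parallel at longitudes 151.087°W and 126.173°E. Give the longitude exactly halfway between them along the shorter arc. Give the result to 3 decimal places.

Signed shortest Δλ from -151.087° to +126.173° is -82.740°.
Midpoint longitude = -151.087° + (-82.740°)/2 = -151.087° − 41.370° = -192.457°.
Normalise into (−180°, 180°]: +167.543°.
(The naïve average (-151.087 + +126.173)/2 = -12.457° is on the wrong side of the globe.)

167.543°E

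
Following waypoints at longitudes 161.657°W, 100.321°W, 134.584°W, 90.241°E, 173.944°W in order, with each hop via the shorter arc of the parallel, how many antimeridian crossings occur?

2

Leg 1: -161.657° → -100.321°, shortest Δλ = 61.336° (east) — does not cross 180°.
Leg 2: -100.321° → -134.584°, shortest Δλ = -34.263° (west) — does not cross 180°.
Leg 3: -134.584° → +90.241°, shortest Δλ = -135.175° (west) — crosses 180°.
Leg 4: +90.241° → -173.944°, shortest Δλ = 95.815° (east) — crosses 180°.
Total crossings: 2.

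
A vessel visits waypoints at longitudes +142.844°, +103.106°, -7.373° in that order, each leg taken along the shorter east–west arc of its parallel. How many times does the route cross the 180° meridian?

0

Leg 1: +142.844° → +103.106°, shortest Δλ = -39.738° (west) — does not cross 180°.
Leg 2: +103.106° → -7.373°, shortest Δλ = -110.479° (west) — does not cross 180°.
Total crossings: 0.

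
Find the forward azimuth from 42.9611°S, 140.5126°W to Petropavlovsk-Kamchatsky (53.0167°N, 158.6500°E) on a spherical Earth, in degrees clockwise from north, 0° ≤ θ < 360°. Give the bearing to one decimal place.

326.2°

Δλ = 158.6500 − -140.5126 = 299.1626°; wrapped into (−180°, 180°]: -60.8374°.
θ = atan2( sin Δλ · cos φ₂ , cos φ₁ · sin φ₂ − sin φ₁ · cos φ₂ · cos Δλ )
  = atan2(-0.52533, 0.78436) = -33.812° → normalised to [0°, 360°): 326.188°.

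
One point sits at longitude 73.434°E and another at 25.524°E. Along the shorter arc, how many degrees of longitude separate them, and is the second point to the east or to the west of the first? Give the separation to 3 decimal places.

Raw difference: 25.524 − 73.434 = -47.91°.
Normalise into (−180°, 180°]: -47.91° stays -47.91°.
Negative ⇒ the second point lies to the west; separation 47.910°.

47.910° west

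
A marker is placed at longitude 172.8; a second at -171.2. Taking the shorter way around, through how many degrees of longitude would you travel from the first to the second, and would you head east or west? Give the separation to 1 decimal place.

16.0° east

Raw difference: -171.2 − 172.8 = -344.0°.
Normalise into (−180°, 180°]: -344.0° + 360° = 16.0°.
Positive ⇒ the second point lies to the east; separation 16.0°.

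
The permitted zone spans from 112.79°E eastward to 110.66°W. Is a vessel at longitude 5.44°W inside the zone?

No

Band width going east from +112.79° to -110.66°: ((-110.66 − 112.79) mod 360) = 136.55°.
Offset of -5.44° east of the west edge: ((-5.44 − 112.79) mod 360) = 241.77°.
241.77° > 136.55° ⇒ outside.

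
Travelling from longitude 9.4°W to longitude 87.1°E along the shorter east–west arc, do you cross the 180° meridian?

No

Signed shortest Δλ = ((87.1 − -9.4 + 180) mod 360) − 180 = 96.5°.
Going east by 96.5° from -9.4° reaches +87.1° without touching 180°.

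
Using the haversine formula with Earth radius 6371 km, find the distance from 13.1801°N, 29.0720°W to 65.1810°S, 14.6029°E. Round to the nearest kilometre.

9442 km

Δλ = 14.6029 − -29.0720 = 43.6749°.
Δφ = -65.1810 − 13.1801 = -78.3611°.
a = sin²(Δφ/2) + cos φ₁ · cos φ₂ · sin²(Δλ/2) = 0.455678.
c = 2·atan2(√a, √(1−a)) = 1.48204 rad → d = 6371·c ≈ 9442.05 km.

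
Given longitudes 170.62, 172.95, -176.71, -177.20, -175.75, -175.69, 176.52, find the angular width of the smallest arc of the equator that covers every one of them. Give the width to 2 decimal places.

Sort the longitudes: -177.20°, -176.71°, -175.75°, -175.69°, +170.62°, +172.95°, +176.52°.
Eastward gaps between consecutive values (wrapping around): 0.49°, 0.96°, 0.06°, 346.31°, 2.33°, 3.57°, 6.28°.
Largest gap = 346.31° ⇒ minimal covering band is its complement: 360° − 346.31° = 13.69°.
Band runs from +170.62° eastward to -175.69°, crossing the antimeridian.

13.69°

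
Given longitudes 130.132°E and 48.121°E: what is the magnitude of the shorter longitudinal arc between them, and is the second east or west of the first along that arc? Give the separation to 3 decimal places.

Raw difference: 48.121 − 130.132 = -82.011°.
Normalise into (−180°, 180°]: -82.011° stays -82.011°.
Negative ⇒ the second point lies to the west; separation 82.011°.

82.011° west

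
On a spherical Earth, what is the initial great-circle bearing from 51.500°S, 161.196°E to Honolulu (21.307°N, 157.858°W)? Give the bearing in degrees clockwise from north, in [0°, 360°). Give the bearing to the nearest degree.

38°

Δλ = -157.858 − 161.196 = -319.054°; wrapped into (−180°, 180°]: 40.946°.
θ = atan2( sin Δλ · cos φ₂ , cos φ₁ · sin φ₂ − sin φ₁ · cos φ₂ · cos Δλ )
  = atan2(0.61055, 0.77692) = 38.162° → normalised to [0°, 360°): 38.162°.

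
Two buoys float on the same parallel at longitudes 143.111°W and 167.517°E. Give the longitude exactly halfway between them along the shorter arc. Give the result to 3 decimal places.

167.797°W

Signed shortest Δλ from -143.111° to +167.517° is -49.372°.
Midpoint longitude = -143.111° + (-49.372°)/2 = -143.111° − 24.686° = -167.797°.
(The naïve average (-143.111 + +167.517)/2 = 12.203° is on the wrong side of the globe.)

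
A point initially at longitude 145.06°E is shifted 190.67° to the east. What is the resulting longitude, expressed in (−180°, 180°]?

24.27°W

Start at +145.06°; shift +190.67° → +335.73°.
+335.73° lies outside (−180°, 180°]; subtract 360° → -24.27°.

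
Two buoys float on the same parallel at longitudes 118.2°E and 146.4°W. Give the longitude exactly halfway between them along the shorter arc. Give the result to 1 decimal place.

165.9°E

Signed shortest Δλ from +118.2° to -146.4° is +95.4°.
Midpoint longitude = +118.2° + (+95.4°)/2 = +118.2° + 47.7° = +165.9°.
(The naïve average (+118.2 + -146.4)/2 = -14.1° is on the wrong side of the globe.)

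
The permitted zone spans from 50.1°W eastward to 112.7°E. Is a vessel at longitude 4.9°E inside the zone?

Yes

Band width going east from -50.1° to +112.7°: ((112.7 − -50.1) mod 360) = 162.8°.
Offset of +4.9° east of the west edge: ((4.9 − -50.1) mod 360) = 55.0°.
55.0° ≤ 162.8° ⇒ inside.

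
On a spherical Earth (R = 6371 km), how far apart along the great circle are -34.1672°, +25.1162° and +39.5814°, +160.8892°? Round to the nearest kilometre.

16075 km

Δλ = 160.8892 − 25.1162 = 135.7730°.
Δφ = 39.5814 − -34.1672 = 73.7486°.
a = sin²(Δφ/2) + cos φ₁ · cos φ₂ · sin²(Δλ/2) = 0.907402.
c = 2·atan2(√a, √(1−a)) = 2.52319 rad → d = 6371·c ≈ 16075.23 km.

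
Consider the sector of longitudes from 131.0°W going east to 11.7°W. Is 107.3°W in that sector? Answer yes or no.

Yes

Band width going east from -131.0° to -11.7°: ((-11.7 − -131.0) mod 360) = 119.3°.
Offset of -107.3° east of the west edge: ((-107.3 − -131.0) mod 360) = 23.7°.
23.7° ≤ 119.3° ⇒ inside.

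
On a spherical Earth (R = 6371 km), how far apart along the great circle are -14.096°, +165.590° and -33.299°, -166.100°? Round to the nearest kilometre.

3566 km

Δλ = -166.100 − 165.590 = -331.690°; wrapped into (−180°, 180°]: 28.310°.
Δφ = -33.299 − -14.096 = -19.203°.
a = sin²(Δφ/2) + cos φ₁ · cos φ₂ · sin²(Δλ/2) = 0.076299.
c = 2·atan2(√a, √(1−a)) = 0.55973 rad → d = 6371·c ≈ 3566.01 km.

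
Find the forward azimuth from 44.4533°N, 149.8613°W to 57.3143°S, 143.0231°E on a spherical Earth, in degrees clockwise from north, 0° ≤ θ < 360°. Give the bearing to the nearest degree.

214°

Δλ = 143.0231 − -149.8613 = 292.8844°; wrapped into (−180°, 180°]: -67.1156°.
θ = atan2( sin Δλ · cos φ₂ , cos φ₁ · sin φ₂ − sin φ₁ · cos φ₂ · cos Δλ )
  = atan2(-0.49753, -0.74786) = -146.365° → normalised to [0°, 360°): 213.635°.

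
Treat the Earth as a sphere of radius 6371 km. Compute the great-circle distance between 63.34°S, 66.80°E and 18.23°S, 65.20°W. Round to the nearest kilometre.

Δλ = -65.20 − 66.80 = -132.00°.
Δφ = -18.23 − -63.34 = 45.11°.
a = sin²(Δφ/2) + cos φ₁ · cos φ₂ · sin²(Δλ/2) = 0.502796.
c = 2·atan2(√a, √(1−a)) = 1.57639 rad → d = 6371·c ≈ 10043.18 km.

10043 km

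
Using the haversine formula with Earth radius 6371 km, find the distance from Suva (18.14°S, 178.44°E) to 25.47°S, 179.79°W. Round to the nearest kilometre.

835 km

Δλ = -179.79 − 178.44 = -358.23°; wrapped into (−180°, 180°]: 1.77°.
Δφ = -25.47 − -18.14 = -7.33°.
a = sin²(Δφ/2) + cos φ₁ · cos φ₂ · sin²(Δλ/2) = 0.004291.
c = 2·atan2(√a, √(1−a)) = 0.13110 rad → d = 6371·c ≈ 835.25 km.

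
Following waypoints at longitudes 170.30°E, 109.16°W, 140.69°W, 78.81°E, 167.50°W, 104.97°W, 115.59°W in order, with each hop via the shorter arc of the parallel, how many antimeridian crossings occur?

Leg 1: +170.30° → -109.16°, shortest Δλ = 80.54° (east) — crosses 180°.
Leg 2: -109.16° → -140.69°, shortest Δλ = -31.53° (west) — does not cross 180°.
Leg 3: -140.69° → +78.81°, shortest Δλ = -140.5° (west) — crosses 180°.
Leg 4: +78.81° → -167.50°, shortest Δλ = 113.69° (east) — crosses 180°.
Leg 5: -167.50° → -104.97°, shortest Δλ = 62.53° (east) — does not cross 180°.
Leg 6: -104.97° → -115.59°, shortest Δλ = -10.62° (west) — does not cross 180°.
Total crossings: 3.

3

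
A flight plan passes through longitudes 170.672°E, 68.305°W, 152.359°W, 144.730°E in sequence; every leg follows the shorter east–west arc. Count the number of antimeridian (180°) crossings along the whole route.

2

Leg 1: +170.672° → -68.305°, shortest Δλ = 121.023° (east) — crosses 180°.
Leg 2: -68.305° → -152.359°, shortest Δλ = -84.054° (west) — does not cross 180°.
Leg 3: -152.359° → +144.730°, shortest Δλ = -62.911° (west) — crosses 180°.
Total crossings: 2.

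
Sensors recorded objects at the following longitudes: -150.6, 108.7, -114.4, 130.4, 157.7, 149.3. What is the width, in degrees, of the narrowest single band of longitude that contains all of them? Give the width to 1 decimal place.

Sort the longitudes: -150.6°, -114.4°, +108.7°, +130.4°, +149.3°, +157.7°.
Eastward gaps between consecutive values (wrapping around): 36.2°, 223.1°, 21.7°, 18.9°, 8.4°, 51.7°.
Largest gap = 223.1° ⇒ minimal covering band is its complement: 360° − 223.1° = 136.9°.
Band runs from +108.7° eastward to -114.4°, crossing the antimeridian.

136.9°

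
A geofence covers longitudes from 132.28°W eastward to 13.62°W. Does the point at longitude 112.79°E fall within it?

Band width going east from -132.28° to -13.62°: ((-13.62 − -132.28) mod 360) = 118.66°.
Offset of +112.79° east of the west edge: ((112.79 − -132.28) mod 360) = 245.07°.
245.07° > 118.66° ⇒ outside.

No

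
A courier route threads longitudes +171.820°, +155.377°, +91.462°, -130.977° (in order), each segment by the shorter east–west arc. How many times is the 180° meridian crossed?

1

Leg 1: +171.820° → +155.377°, shortest Δλ = -16.443° (west) — does not cross 180°.
Leg 2: +155.377° → +91.462°, shortest Δλ = -63.915° (west) — does not cross 180°.
Leg 3: +91.462° → -130.977°, shortest Δλ = 137.561° (east) — crosses 180°.
Total crossings: 1.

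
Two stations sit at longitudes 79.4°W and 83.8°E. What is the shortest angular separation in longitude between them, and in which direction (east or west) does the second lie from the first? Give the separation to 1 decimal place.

163.2° east

Raw difference: 83.8 − -79.4 = 163.2°.
Normalise into (−180°, 180°]: 163.2° stays 163.2°.
Positive ⇒ the second point lies to the east; separation 163.2°.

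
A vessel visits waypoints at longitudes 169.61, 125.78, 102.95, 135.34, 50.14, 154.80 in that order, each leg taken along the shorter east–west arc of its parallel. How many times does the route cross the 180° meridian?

0

Leg 1: +169.61° → +125.78°, shortest Δλ = -43.83° (west) — does not cross 180°.
Leg 2: +125.78° → +102.95°, shortest Δλ = -22.83° (west) — does not cross 180°.
Leg 3: +102.95° → +135.34°, shortest Δλ = 32.39° (east) — does not cross 180°.
Leg 4: +135.34° → +50.14°, shortest Δλ = -85.2° (west) — does not cross 180°.
Leg 5: +50.14° → +154.80°, shortest Δλ = 104.66° (east) — does not cross 180°.
Total crossings: 0.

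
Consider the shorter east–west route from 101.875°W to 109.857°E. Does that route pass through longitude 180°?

Yes

Naïve |109.857 − -101.875| = 211.732° > 180°, so the shorter arc goes the other way round — across 180°.
Signed shortest Δλ = ((109.857 − -101.875 + 180) mod 360) − 180 = -148.268°.
Going west by 148.268° from -101.875° passes through 180° before reaching +109.857°.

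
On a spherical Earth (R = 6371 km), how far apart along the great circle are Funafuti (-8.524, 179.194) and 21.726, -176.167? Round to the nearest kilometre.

Δλ = -176.167 − 179.194 = -355.361°; wrapped into (−180°, 180°]: 4.639°.
Δφ = 21.726 − -8.524 = 30.250°.
a = sin²(Δφ/2) + cos φ₁ · cos φ₂ · sin²(Δλ/2) = 0.069587.
c = 2·atan2(√a, √(1−a)) = 0.53391 rad → d = 6371·c ≈ 3401.52 km.

3402 km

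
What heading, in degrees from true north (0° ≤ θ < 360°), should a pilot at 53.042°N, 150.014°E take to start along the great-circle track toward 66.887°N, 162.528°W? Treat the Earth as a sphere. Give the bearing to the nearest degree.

Δλ = -162.528 − 150.014 = -312.542°; wrapped into (−180°, 180°]: 47.458°.
θ = atan2( sin Δλ · cos φ₂ , cos φ₁ · sin φ₂ − sin φ₁ · cos φ₂ · cos Δλ )
  = atan2(0.28922, 0.34089) = 40.313° → normalised to [0°, 360°): 40.313°.

40°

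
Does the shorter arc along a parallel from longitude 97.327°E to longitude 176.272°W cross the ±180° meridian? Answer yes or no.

Yes

Naïve |-176.272 − 97.327| = 273.599° > 180°, so the shorter arc goes the other way round — across 180°.
Signed shortest Δλ = ((-176.272 − 97.327 + 180) mod 360) − 180 = 86.401°.
Going east by 86.401° from +97.327° passes through 180° before reaching -176.272°.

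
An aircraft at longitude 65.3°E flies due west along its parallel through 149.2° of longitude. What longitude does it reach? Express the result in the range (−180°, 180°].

Start at +65.3°; shift −149.2° → -83.9°.
-83.9° already lies in (−180°, 180°].

83.9°W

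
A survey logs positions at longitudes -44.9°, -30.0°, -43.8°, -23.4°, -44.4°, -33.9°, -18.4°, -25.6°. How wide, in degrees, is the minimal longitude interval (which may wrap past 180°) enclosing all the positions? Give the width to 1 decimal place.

Sort the longitudes: -44.9°, -44.4°, -43.8°, -33.9°, -30.0°, -25.6°, -23.4°, -18.4°.
Eastward gaps between consecutive values (wrapping around): 0.5°, 0.6°, 9.9°, 3.9°, 4.4°, 2.2°, 5.0°, 333.5°.
Largest gap = 333.5° ⇒ minimal covering band is its complement: 360° − 333.5° = 26.5°.
Band runs from -44.9° eastward to -18.4°.

26.5°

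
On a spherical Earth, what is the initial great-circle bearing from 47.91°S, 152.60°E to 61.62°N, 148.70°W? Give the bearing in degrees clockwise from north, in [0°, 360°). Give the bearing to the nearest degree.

28°

Δλ = -148.70 − 152.60 = -301.30°; wrapped into (−180°, 180°]: 58.70°.
θ = atan2( sin Δλ · cos φ₂ , cos φ₁ · sin φ₂ − sin φ₁ · cos φ₂ · cos Δλ )
  = atan2(0.40614, 0.77299) = 27.718° → normalised to [0°, 360°): 27.718°.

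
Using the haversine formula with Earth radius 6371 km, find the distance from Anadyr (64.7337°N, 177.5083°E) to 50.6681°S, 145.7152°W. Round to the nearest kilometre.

Δλ = -145.7152 − 177.5083 = -323.2235°; wrapped into (−180°, 180°]: 36.7765°.
Δφ = -50.6681 − 64.7337 = -115.4018°.
a = sin²(Δφ/2) + cos φ₁ · cos φ₂ · sin²(Δλ/2) = 0.741402.
c = 2·atan2(√a, √(1−a)) = 2.07465 rad → d = 6371·c ≈ 13217.60 km.

13218 km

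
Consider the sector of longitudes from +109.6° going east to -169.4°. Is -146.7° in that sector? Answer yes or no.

No

Band width going east from +109.6° to -169.4°: ((-169.4 − 109.6) mod 360) = 81.0°.
Offset of -146.7° east of the west edge: ((-146.7 − 109.6) mod 360) = 103.7°.
103.7° > 81.0° ⇒ outside.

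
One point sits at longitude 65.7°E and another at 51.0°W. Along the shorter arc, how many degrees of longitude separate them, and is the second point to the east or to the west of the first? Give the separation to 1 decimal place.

Raw difference: -51.0 − 65.7 = -116.7°.
Normalise into (−180°, 180°]: -116.7° stays -116.7°.
Negative ⇒ the second point lies to the west; separation 116.7°.

116.7° west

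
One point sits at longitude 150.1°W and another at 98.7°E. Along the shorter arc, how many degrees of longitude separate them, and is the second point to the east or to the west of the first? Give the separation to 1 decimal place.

Raw difference: 98.7 − -150.1 = 248.8°.
Normalise into (−180°, 180°]: 248.8° − 360° = -111.2°.
Negative ⇒ the second point lies to the west; separation 111.2°.

111.2° west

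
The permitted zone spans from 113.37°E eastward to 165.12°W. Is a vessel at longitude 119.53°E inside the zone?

Yes

Band width going east from +113.37° to -165.12°: ((-165.12 − 113.37) mod 360) = 81.51°.
Offset of +119.53° east of the west edge: ((119.53 − 113.37) mod 360) = 6.16°.
6.16° ≤ 81.51° ⇒ inside.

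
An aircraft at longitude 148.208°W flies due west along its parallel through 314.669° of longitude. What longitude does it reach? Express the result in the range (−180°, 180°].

102.877°W

Start at -148.208°; shift −314.669° → -462.877°.
-462.877° lies outside (−180°, 180°]; add 360° → -102.877°.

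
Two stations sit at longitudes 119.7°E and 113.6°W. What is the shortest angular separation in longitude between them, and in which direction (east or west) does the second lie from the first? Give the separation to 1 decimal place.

126.7° east

Raw difference: -113.6 − 119.7 = -233.3°.
Normalise into (−180°, 180°]: -233.3° + 360° = 126.7°.
Positive ⇒ the second point lies to the east; separation 126.7°.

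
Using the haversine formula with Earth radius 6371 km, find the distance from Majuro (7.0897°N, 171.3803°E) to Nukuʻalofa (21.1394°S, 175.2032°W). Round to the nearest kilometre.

3464 km

Δλ = -175.2032 − 171.3803 = -346.5835°; wrapped into (−180°, 180°]: 13.4165°.
Δφ = -21.1394 − 7.0897 = -28.2291°.
a = sin²(Δφ/2) + cos φ₁ · cos φ₂ · sin²(Δλ/2) = 0.072098.
c = 2·atan2(√a, √(1−a)) = 0.54369 rad → d = 6371·c ≈ 3463.87 km.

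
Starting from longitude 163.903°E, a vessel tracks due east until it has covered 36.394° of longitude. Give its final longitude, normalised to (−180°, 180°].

159.703°W

Start at +163.903°; shift +36.394° → +200.297°.
+200.297° lies outside (−180°, 180°]; subtract 360° → -159.703°.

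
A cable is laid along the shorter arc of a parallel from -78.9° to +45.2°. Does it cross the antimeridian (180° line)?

Signed shortest Δλ = ((45.2 − -78.9 + 180) mod 360) − 180 = 124.1°.
Going east by 124.1° from -78.9° reaches +45.2° without touching 180°.

No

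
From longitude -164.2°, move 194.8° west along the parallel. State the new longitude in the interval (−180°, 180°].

+1.0°

Start at -164.2°; shift −194.8° → -359.0°.
-359.0° lies outside (−180°, 180°]; add 360° → +1.0°.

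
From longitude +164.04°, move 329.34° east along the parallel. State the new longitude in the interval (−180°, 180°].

Start at +164.04°; shift +329.34° → +493.38°.
+493.38° lies outside (−180°, 180°]; subtract 360° → +133.38°.

+133.38°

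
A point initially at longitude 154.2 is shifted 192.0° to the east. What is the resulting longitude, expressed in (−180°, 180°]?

-13.8°

Start at +154.2°; shift +192.0° → +346.2°.
+346.2° lies outside (−180°, 180°]; subtract 360° → -13.8°.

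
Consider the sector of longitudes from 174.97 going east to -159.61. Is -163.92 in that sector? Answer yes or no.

Yes

Band width going east from +174.97° to -159.61°: ((-159.61 − 174.97) mod 360) = 25.42°.
Offset of -163.92° east of the west edge: ((-163.92 − 174.97) mod 360) = 21.11°.
21.11° ≤ 25.42° ⇒ inside.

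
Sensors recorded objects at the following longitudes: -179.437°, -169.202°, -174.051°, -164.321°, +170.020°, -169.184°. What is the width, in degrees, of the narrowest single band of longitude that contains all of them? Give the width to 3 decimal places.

Sort the longitudes: -179.437°, -174.051°, -169.202°, -169.184°, -164.321°, +170.020°.
Eastward gaps between consecutive values (wrapping around): 5.386°, 4.849°, 0.018°, 4.863°, 334.341°, 10.543°.
Largest gap = 334.341° ⇒ minimal covering band is its complement: 360° − 334.341° = 25.659°.
Band runs from +170.020° eastward to -164.321°, crossing the antimeridian.

25.659°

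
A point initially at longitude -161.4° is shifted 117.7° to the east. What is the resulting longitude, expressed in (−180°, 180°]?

Start at -161.4°; shift +117.7° → -43.7°.
-43.7° already lies in (−180°, 180°].

-43.7°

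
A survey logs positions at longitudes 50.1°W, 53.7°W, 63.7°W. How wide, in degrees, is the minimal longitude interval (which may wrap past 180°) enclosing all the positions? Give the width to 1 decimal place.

13.6°

Sort the longitudes: -63.7°, -53.7°, -50.1°.
Eastward gaps between consecutive values (wrapping around): 10.0°, 3.6°, 346.4°.
Largest gap = 346.4° ⇒ minimal covering band is its complement: 360° − 346.4° = 13.6°.
Band runs from -63.7° eastward to -50.1°.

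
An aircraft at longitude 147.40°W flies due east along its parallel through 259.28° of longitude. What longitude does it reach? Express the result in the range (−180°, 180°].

Start at -147.40°; shift +259.28° → +111.88°.
+111.88° already lies in (−180°, 180°].

111.88°E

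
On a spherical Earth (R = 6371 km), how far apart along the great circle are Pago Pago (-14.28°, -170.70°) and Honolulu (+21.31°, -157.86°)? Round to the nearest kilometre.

Δλ = -157.86 − -170.70 = 12.84°.
Δφ = 21.31 − -14.28 = 35.59°.
a = sin²(Δφ/2) + cos φ₁ · cos φ₂ · sin²(Δλ/2) = 0.104687.
c = 2·atan2(√a, √(1−a)) = 0.65897 rad → d = 6371·c ≈ 4198.27 km.

4198 km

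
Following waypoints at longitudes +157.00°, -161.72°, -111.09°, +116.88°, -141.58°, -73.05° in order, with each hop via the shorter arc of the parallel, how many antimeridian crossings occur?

Leg 1: +157.00° → -161.72°, shortest Δλ = 41.28° (east) — crosses 180°.
Leg 2: -161.72° → -111.09°, shortest Δλ = 50.63° (east) — does not cross 180°.
Leg 3: -111.09° → +116.88°, shortest Δλ = -132.03° (west) — crosses 180°.
Leg 4: +116.88° → -141.58°, shortest Δλ = 101.54° (east) — crosses 180°.
Leg 5: -141.58° → -73.05°, shortest Δλ = 68.53° (east) — does not cross 180°.
Total crossings: 3.

3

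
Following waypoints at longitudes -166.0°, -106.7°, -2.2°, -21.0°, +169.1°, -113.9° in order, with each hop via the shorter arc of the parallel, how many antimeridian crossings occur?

2

Leg 1: -166.0° → -106.7°, shortest Δλ = 59.3° (east) — does not cross 180°.
Leg 2: -106.7° → -2.2°, shortest Δλ = 104.5° (east) — does not cross 180°.
Leg 3: -2.2° → -21.0°, shortest Δλ = -18.8° (west) — does not cross 180°.
Leg 4: -21.0° → +169.1°, shortest Δλ = -169.9° (west) — crosses 180°.
Leg 5: +169.1° → -113.9°, shortest Δλ = 77.0° (east) — crosses 180°.
Total crossings: 2.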